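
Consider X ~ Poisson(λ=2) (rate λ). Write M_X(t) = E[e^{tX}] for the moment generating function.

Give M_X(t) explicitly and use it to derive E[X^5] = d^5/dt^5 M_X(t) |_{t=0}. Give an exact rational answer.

M_X(t) = e^(2*e^(t) - 2)
dM/dt = 2*e^(-2)*e^(t)*e^(2*e^(t))
d^2M/dt^2 = (4*e^(2*t)*e^(2*e^(t)) + 2*e^(t)*e^(2*e^(t)))*e^(-2)
d^3M/dt^3 = (8*e^(3*t)*e^(2*e^(t)) + 12*e^(2*t)*e^(2*e^(t)) + 2*e^(t)*e^(2*e^(t)))*e^(-2)
d^4M/dt^4 = (16*e^(4*t)*e^(2*e^(t)) + 48*e^(3*t)*e^(2*e^(t)) + 28*e^(2*t)*e^(2*e^(t)) + 2*e^(t)*e^(2*e^(t)))*e^(-2)
d^5M/dt^5 = (32*e^(5*t)*e^(2*e^(t)) + 160*e^(4*t)*e^(2*e^(t)) + 200*e^(3*t)*e^(2*e^(t)) + 60*e^(2*t)*e^(2*e^(t)) + 2*e^(t)*e^(2*e^(t)))*e^(-2)

E[X^5] = d^5M/dt^5 |_{t=0} = 454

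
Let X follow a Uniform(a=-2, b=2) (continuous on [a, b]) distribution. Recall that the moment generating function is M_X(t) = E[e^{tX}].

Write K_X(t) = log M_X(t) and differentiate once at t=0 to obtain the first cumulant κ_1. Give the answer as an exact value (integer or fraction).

κ_1 = D[K](0) = 0

M_X(t) = (e^(2*t) - e^(-2*t))/(4*t)
K_X(t) = log M_X(t) = -log(t) + log(e^(2*t) - e^(-2*t)) - 2*log(2)
D[K](t) = (2*t*e^(4*t) + 2*t - e^(4*t) + 1)/(t*e^(4*t) - t)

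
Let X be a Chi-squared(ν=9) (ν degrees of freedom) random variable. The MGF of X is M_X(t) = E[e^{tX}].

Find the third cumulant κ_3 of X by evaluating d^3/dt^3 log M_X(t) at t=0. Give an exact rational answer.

κ_3 = K′′′(0) = 72

M_X(t) = (1 - 2*t)^(-9/2)
K_X(t) = log M_X(t) = -9*log(1 - 2*t)/2
K′(t) = -9/(2*t - 1)
K′′(t) = 18/(4*t^2 - 4*t + 1)
K′′′(t) = -72/(8*t^3 - 12*t^2 + 6*t - 1)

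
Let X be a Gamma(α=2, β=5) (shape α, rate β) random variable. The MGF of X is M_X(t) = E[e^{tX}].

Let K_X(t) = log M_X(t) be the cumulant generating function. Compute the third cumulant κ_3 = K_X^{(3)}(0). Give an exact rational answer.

M_X(t) = 25/(5 - t)^2
K_X(t) = log M_X(t) = -2*log(5 - t) + 2*log(5)
K′(t) = -2/(t - 5)
K′′(t) = 2/(t^2 - 10*t + 25)
K′′′(t) = -4/(t^3 - 15*t^2 + 75*t - 125)

κ_3 = K′′′(0) = 4/125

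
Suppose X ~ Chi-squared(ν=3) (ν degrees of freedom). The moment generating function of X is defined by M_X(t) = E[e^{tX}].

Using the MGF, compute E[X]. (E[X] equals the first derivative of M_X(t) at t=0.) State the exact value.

E[X] = dM/dt |_{t=0} = 3

M_X(t) = (1 - 2*t)^(-3/2)
dM/dt = 3/(4*t^2*√(1 - 2*t) - 4*t*√(1 - 2*t) + √(1 - 2*t))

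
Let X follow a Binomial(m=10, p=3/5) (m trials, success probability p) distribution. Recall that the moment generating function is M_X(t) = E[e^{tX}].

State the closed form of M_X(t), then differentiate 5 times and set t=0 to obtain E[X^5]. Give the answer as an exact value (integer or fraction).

M_X(t) = (3*e^(t)/5 + 2/5)^10

E[X^5] = M′′′′′(0) = 8289564/625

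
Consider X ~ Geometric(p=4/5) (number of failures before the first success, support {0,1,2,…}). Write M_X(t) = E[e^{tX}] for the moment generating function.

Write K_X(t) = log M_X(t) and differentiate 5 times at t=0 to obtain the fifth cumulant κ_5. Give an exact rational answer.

M_X(t) = 4/(5*(1 - e^(t)/5))
K_X(t) = log M_X(t) = -log(1 - e^(t)/5) - log(5) + 2*log(2)
K^(5)(t) = (-5*e^(4*t) - 275*e^(3*t) - 1375*e^(2*t) - 625*e^(t))/(e^(5*t) - 25*e^(4*t) + 250*e^(3*t) - 1250*e^(2*t) + 3125*e^(t) - 3125)

κ_5 = K^(5)(0) = 285/128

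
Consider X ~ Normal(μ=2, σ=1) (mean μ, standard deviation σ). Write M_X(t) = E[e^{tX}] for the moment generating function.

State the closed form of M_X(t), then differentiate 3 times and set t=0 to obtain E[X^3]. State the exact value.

E[X^3] = M′′′(0) = 14

M_X(t) = e^(t^2/2 + 2*t)
M′(t) = t*e^(2*t)*e^(t^2/2) + 2*e^(2*t)*e^(t^2/2)
M′′(t) = t^2*e^(2*t)*e^(t^2/2) + 4*t*e^(2*t)*e^(t^2/2) + 5*e^(2*t)*e^(t^2/2)
M′′′(t) = t^3*e^(2*t)*e^(t^2/2) + 6*t^2*e^(2*t)*e^(t^2/2) + 15*t*e^(2*t)*e^(t^2/2) + 14*e^(2*t)*e^(t^2/2)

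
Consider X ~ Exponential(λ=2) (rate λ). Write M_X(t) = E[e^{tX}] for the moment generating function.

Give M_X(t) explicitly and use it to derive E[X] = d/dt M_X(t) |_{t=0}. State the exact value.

E[X] = M^(1)(0) = 1/2

M_X(t) = 2/(2 - t)
M^(1)(t) = 2/(t^2 - 4*t + 4)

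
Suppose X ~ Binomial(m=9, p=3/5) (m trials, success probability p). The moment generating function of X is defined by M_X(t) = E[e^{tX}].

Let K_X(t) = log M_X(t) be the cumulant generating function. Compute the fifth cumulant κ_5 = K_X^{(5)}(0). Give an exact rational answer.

M_X(t) = (3*e^(t)/5 + 2/5)^9
K_X(t) = log M_X(t) = 9*log(3*e^(t)/5 + 2/5)
dK/dt = 27*e^(t)/(3*e^(t) + 2)
d^2K/dt^2 = 54*e^(t)/(9*e^(2*t) + 12*e^(t) + 4)
d^3K/dt^3 = (-162*e^(2*t) + 108*e^(t))/(27*e^(3*t) + 54*e^(2*t) + 36*e^(t) + 8)
d^4K/dt^4 = (486*e^(3*t) - 1296*e^(2*t) + 216*e^(t))/(81*e^(4*t) + 216*e^(3*t) + 216*e^(2*t) + 96*e^(t) + 16)
d^5K/dt^5 = (-1458*e^(4*t) + 10692*e^(3*t) - 7128*e^(2*t) + 432*e^(t))/(243*e^(5*t) + 810*e^(4*t) + 1080*e^(3*t) + 720*e^(2*t) + 240*e^(t) + 32)

κ_5 = d^5K/dt^5 |_{t=0} = 2538/3125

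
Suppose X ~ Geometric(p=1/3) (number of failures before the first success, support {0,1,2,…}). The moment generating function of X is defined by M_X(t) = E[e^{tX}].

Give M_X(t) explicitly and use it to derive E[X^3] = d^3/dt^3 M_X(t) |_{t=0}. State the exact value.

E[X^3] = D^3[M](0) = 74

M_X(t) = 1/(3*(1 - 2*e^(t)/3))
D^3[M](t) = (8*e^(3*t) + 48*e^(2*t) + 18*e^(t))/(16*e^(4*t) - 96*e^(3*t) + 216*e^(2*t) - 216*e^(t) + 81)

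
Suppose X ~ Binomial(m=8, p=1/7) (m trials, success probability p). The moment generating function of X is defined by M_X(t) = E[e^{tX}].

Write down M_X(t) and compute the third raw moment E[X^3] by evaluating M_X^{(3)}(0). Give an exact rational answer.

E[X^3] = d^3M/dt^3 |_{t=0} = 272/49

M_X(t) = (e^(t)/7 + 6/7)^8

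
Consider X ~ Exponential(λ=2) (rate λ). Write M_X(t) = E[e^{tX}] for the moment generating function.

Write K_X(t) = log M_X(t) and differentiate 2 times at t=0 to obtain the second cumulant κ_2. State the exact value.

M_X(t) = 2/(2 - t)
K_X(t) = log M_X(t) = -log(2 - t) + log(2)
D^2[K](t) = 1/(t^2 - 4*t + 4)

κ_2 = D^2[K](0) = 1/4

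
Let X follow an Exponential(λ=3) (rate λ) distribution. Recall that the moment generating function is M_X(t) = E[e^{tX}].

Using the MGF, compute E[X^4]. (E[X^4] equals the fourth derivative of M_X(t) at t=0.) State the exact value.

M_X(t) = 3/(3 - t)
M′(t) = 3/(t^2 - 6*t + 9)
M′′(t) = -6/(t^3 - 9*t^2 + 27*t - 27)
M′′′(t) = 18/(t^4 - 12*t^3 + 54*t^2 - 108*t + 81)
M′′′′(t) = -72/(t^5 - 15*t^4 + 90*t^3 - 270*t^2 + 405*t - 243)

E[X^4] = M′′′′(0) = 8/27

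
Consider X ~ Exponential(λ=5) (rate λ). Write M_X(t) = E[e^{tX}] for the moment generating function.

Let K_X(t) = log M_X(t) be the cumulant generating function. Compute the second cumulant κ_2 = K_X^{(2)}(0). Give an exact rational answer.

M_X(t) = 5/(5 - t)
K_X(t) = log M_X(t) = -log(5 - t) + log(5)
K^(2)(t) = 1/(t^2 - 10*t + 25)

κ_2 = K^(2)(0) = 1/25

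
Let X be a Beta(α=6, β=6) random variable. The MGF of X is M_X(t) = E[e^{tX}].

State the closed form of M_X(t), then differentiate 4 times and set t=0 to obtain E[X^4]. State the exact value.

E[X^4] = d^4M/dt^4 |_{t=0} = 6/65

M_X(t) = ₁F₁(6; 12; t)
dM/dt = ₁F₁(7; 13; t)/2
d^2M/dt^2 = 7*₁F₁(8; 14; t)/26
d^3M/dt^3 = 2*₁F₁(9; 15; t)/13
d^4M/dt^4 = 6*₁F₁(10; 16; t)/65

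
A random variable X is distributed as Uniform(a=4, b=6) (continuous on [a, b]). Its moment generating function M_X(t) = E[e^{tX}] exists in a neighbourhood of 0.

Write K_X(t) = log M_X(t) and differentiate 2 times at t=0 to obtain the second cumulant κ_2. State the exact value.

M_X(t) = (e^(6*t) - e^(4*t))/(2*t)
K_X(t) = log M_X(t) = -log(t) + log(e^(6*t) - e^(4*t)) - log(2)
dK/dt = (6*t*e^(2*t) - 4*t - e^(2*t) + 1)/(t*e^(2*t) - t)
d^2K/dt^2 = (-4*t^2*e^(2*t) + e^(4*t) - 2*e^(2*t) + 1)/(t^2*e^(4*t) - 2*t^2*e^(2*t) + t^2)

κ_2 = d^2K/dt^2 |_{t=0} = 1/3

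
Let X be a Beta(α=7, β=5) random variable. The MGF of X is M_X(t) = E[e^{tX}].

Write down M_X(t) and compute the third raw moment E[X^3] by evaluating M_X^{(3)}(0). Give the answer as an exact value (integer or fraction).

M_X(t) = ₁F₁(7; 12; t)
M′(t) = 7*₁F₁(8; 13; t)/12
M′′(t) = 14*₁F₁(9; 14; t)/39
M′′′(t) = 3*₁F₁(10; 15; t)/13

E[X^3] = M′′′(0) = 3/13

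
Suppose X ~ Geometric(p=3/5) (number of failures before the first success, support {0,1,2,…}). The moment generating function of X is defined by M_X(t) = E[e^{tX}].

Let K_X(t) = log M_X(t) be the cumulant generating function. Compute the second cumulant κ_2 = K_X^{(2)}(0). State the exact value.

M_X(t) = 3/(5*(1 - 2*e^(t)/5))
K_X(t) = log M_X(t) = -log(1 - 2*e^(t)/5) - log(5) + log(3)
dK/dt = -2*e^(t)/(2*e^(t) - 5)
d^2K/dt^2 = 10*e^(t)/(4*e^(2*t) - 20*e^(t) + 25)

κ_2 = d^2K/dt^2 |_{t=0} = 10/9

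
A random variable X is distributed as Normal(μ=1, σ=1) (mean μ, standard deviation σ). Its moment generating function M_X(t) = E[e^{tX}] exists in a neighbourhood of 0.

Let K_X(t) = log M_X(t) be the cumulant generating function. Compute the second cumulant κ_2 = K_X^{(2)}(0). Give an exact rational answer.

M_X(t) = e^(t^2/2 + t)
K_X(t) = log M_X(t) = t^2/2 + t
K′(t) = t + 1
K′′(t) = 1

κ_2 = K′′(0) = 1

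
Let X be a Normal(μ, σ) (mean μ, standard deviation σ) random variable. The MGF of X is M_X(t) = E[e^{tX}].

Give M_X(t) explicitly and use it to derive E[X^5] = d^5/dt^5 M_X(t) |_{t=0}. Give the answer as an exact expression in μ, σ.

E[X^5] = M′′′′′(0) = μ*(μ^4 + 10*μ^2*σ^2 + 15*σ^4)

M_X(t) = e^(μ*t + σ^2*t^2/2)
M′(t) = μ*e^(μ*t)*e^(σ^2*t^2/2) + σ^2*t*e^(μ*t)*e^(σ^2*t^2/2)
M′′(t) = μ^2*e^(μ*t)*e^(σ^2*t^2/2) + 2*μ*σ^2*t*e^(μ*t)*e^(σ^2*t^2/2) + σ^4*t^2*e^(μ*t)*e^(σ^2*t^2/2) + σ^2*e^(μ*t)*e^(σ^2*t^2/2)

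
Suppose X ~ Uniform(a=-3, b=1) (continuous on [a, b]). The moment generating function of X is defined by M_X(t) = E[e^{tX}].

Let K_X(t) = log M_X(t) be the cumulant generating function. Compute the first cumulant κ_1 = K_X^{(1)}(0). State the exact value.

M_X(t) = (e^(t) - e^(-3*t))/(4*t)
K_X(t) = log M_X(t) = -log(t) + log(e^(t) - e^(-3*t)) - 2*log(2)
K^(1)(t) = (t*e^(4*t) + 3*t - e^(4*t) + 1)/(t*e^(4*t) - t)

κ_1 = K^(1)(0) = -1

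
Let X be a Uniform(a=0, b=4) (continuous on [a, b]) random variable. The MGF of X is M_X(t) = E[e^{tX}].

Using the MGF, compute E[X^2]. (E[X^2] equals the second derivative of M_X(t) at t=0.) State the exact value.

E[X^2] = d^2M/dt^2 |_{t=0} = 16/3

M_X(t) = (e^(4*t) - 1)/(4*t)
dM/dt = (4*t*e^(4*t) - e^(4*t) + 1)/(4*t^2)
d^2M/dt^2 = (8*t^2*e^(4*t) - 4*t*e^(4*t) + e^(4*t) - 1)/(2*t^3)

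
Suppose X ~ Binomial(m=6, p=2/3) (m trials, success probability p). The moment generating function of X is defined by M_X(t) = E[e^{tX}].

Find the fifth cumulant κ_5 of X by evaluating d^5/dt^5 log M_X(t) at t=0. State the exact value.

M_X(t) = (2*e^(t)/3 + 1/3)^6
K_X(t) = log M_X(t) = 6*log(2*e^(t)/3 + 1/3)
K^(5)(t) = (-96*e^(4*t) + 528*e^(3*t) - 264*e^(2*t) + 12*e^(t))/(32*e^(5*t) + 80*e^(4*t) + 80*e^(3*t) + 40*e^(2*t) + 10*e^(t) + 1)

κ_5 = K^(5)(0) = 20/27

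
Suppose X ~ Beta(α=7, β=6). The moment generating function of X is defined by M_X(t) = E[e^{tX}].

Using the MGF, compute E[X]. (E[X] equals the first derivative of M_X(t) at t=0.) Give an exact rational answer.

M_X(t) = ₁F₁(7; 13; t)
M^(1)(t) = 7*₁F₁(8; 14; t)/13

E[X] = M^(1)(0) = 7/13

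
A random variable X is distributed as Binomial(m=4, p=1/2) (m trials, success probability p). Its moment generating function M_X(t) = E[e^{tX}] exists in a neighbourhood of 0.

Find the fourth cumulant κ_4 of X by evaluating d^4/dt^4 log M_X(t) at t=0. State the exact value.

M_X(t) = (e^(t)/2 + 1/2)^4
K_X(t) = log M_X(t) = 4*log(e^(t)/2 + 1/2)
D^4[K](t) = (4*e^(3*t) - 16*e^(2*t) + 4*e^(t))/(e^(4*t) + 4*e^(3*t) + 6*e^(2*t) + 4*e^(t) + 1)

κ_4 = D^4[K](0) = -1/2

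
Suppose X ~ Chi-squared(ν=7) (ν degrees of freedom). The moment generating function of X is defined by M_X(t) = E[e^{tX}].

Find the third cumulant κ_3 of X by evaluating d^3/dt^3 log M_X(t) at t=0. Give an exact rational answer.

κ_3 = d^3K/dt^3 |_{t=0} = 56

M_X(t) = (1 - 2*t)^(-7/2)
K_X(t) = log M_X(t) = -7*log(1 - 2*t)/2
dK/dt = -7/(2*t - 1)
d^2K/dt^2 = 14/(4*t^2 - 4*t + 1)
d^3K/dt^3 = -56/(8*t^3 - 12*t^2 + 6*t - 1)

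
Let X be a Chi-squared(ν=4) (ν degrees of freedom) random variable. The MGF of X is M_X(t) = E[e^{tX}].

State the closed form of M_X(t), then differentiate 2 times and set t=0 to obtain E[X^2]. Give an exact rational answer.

M_X(t) = (1 - 2*t)^(-2)
D^2[M](t) = 24/(16*t^4 - 32*t^3 + 24*t^2 - 8*t + 1)

E[X^2] = D^2[M](0) = 24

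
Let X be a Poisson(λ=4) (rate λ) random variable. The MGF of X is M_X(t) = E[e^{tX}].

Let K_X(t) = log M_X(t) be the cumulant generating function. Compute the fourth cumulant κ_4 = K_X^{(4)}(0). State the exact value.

κ_4 = d^4K/dt^4 |_{t=0} = 4

M_X(t) = e^(4*e^(t) - 4)
K_X(t) = log M_X(t) = 4*e^(t) - 4
dK/dt = 4*e^(t)
d^2K/dt^2 = 4*e^(t)
d^3K/dt^3 = 4*e^(t)
d^4K/dt^4 = 4*e^(t)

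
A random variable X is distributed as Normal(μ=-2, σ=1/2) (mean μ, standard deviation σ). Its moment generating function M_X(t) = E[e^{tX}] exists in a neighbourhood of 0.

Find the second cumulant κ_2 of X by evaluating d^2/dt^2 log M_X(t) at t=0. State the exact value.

κ_2 = D^2[K](0) = 1/4

M_X(t) = e^(t^2/8 - 2*t)
K_X(t) = log M_X(t) = t^2/8 - 2*t
D^2[K](t) = 1/4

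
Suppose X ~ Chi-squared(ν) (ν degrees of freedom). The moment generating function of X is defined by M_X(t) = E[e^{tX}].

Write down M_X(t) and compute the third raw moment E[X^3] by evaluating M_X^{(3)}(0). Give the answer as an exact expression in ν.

M_X(t) = (1 - 2*t)^(-ν/2)
M′(t) = -ν/(2*t*(1 - 2*t)^(ν/2) - (1 - 2*t)^(ν/2))
M′′(t) = (ν^2 + 2*ν)/(4*t^2*(1 - 2*t)^(ν/2) - 4*t*(1 - 2*t)^(ν/2) + (1 - 2*t)^(ν/2))
M′′′(t) = (-ν^3 - 6*ν^2 - 8*ν)/(8*t^3*(1 - 2*t)^(ν/2) - 12*t^2*(1 - 2*t)^(ν/2) + 6*t*(1 - 2*t)^(ν/2) - (1 - 2*t)^(ν/2))

E[X^3] = M′′′(0) = ν*(ν^2 + 6*ν + 8)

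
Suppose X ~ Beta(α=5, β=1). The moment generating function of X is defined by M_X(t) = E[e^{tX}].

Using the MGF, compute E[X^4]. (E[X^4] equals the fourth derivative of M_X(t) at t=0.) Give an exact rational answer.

E[X^4] = d^4M/dt^4 |_{t=0} = 5/9

M_X(t) = ₁F₁(5; 6; t)
dM/dt = 5*₁F₁(6; 7; t)/6
d^2M/dt^2 = 5*₁F₁(7; 8; t)/7
d^3M/dt^3 = 5*₁F₁(8; 9; t)/8
d^4M/dt^4 = 5*₁F₁(9; 10; t)/9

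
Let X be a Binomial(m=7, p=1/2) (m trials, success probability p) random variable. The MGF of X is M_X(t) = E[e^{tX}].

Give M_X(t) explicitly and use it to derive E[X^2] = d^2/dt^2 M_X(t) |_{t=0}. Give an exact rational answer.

M_X(t) = (e^(t)/2 + 1/2)^7
M^(2)(t) = 49*e^(7*t)/128 + 63*e^(6*t)/32 + 525*e^(5*t)/128 + 35*e^(4*t)/8 + 315*e^(3*t)/128 + 21*e^(2*t)/32 + 7*e^(t)/128

E[X^2] = M^(2)(0) = 14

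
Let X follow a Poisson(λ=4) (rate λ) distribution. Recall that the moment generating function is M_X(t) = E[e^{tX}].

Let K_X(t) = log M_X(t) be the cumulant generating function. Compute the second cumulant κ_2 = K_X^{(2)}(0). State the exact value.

M_X(t) = e^(4*e^(t) - 4)
K_X(t) = log M_X(t) = 4*e^(t) - 4
dK/dt = 4*e^(t)
d^2K/dt^2 = 4*e^(t)

κ_2 = d^2K/dt^2 |_{t=0} = 4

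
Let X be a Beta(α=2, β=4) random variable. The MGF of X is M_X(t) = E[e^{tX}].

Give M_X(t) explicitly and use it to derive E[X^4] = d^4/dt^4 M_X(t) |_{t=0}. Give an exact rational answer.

E[X^4] = d^4M/dt^4 |_{t=0} = 5/126

M_X(t) = ₁F₁(2; 6; t)
dM/dt = ₁F₁(3; 7; t)/3
d^2M/dt^2 = ₁F₁(4; 8; t)/7
d^3M/dt^3 = ₁F₁(5; 9; t)/14
d^4M/dt^4 = 5*₁F₁(6; 10; t)/126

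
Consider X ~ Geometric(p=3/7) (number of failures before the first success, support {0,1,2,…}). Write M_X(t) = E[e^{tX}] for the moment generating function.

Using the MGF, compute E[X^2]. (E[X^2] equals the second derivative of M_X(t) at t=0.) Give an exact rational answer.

E[X^2] = d^2M/dt^2 |_{t=0} = 44/9

M_X(t) = 3/(7*(1 - 4*e^(t)/7))
dM/dt = 12*e^(t)/(16*e^(2*t) - 56*e^(t) + 49)
d^2M/dt^2 = (-48*e^(2*t) - 84*e^(t))/(64*e^(3*t) - 336*e^(2*t) + 588*e^(t) - 343)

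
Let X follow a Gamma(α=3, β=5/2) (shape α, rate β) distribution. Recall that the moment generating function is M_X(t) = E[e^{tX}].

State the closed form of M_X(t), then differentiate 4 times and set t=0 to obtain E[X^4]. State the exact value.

E[X^4] = D^4[M](0) = 1152/125

M_X(t) = 125/(8*(5/2 - t)^3)
D^4[M](t) = -720000/(128*t^7 - 2240*t^6 + 16800*t^5 - 70000*t^4 + 175000*t^3 - 262500*t^2 + 218750*t - 78125)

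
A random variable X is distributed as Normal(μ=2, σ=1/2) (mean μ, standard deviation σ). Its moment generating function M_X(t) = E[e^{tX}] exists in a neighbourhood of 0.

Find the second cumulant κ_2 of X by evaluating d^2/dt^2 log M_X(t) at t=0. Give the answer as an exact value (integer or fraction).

M_X(t) = e^(t^2/8 + 2*t)
K_X(t) = log M_X(t) = t^2/8 + 2*t
dK/dt = t/4 + 2
d^2K/dt^2 = 1/4

κ_2 = d^2K/dt^2 |_{t=0} = 1/4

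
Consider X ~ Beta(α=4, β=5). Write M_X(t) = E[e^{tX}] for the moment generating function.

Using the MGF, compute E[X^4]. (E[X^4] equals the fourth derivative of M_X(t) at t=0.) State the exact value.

M_X(t) = ₁F₁(4; 9; t)
M′(t) = 4*₁F₁(5; 10; t)/9
M′′(t) = 2*₁F₁(6; 11; t)/9
M′′′(t) = 4*₁F₁(7; 12; t)/33
M′′′′(t) = 7*₁F₁(8; 13; t)/99

E[X^4] = M′′′′(0) = 7/99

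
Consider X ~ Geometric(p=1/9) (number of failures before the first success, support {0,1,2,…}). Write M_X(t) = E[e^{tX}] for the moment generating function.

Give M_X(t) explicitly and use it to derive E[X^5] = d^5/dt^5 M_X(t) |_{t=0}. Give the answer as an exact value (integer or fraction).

E[X^5] = M^(5)(0) = 4993928

M_X(t) = 1/(9*(1 - 8*e^(t)/9))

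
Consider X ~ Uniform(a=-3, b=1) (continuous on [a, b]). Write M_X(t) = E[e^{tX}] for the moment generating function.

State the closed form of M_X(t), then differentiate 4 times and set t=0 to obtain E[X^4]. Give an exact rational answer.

E[X^4] = d^4M/dt^4 |_{t=0} = 61/5

M_X(t) = (e^(t) - e^(-3*t))/(4*t)
dM/dt = (t*e^(4*t) + 3*t - e^(4*t) + 1)*e^(-3*t)/(4*t^2)
d^2M/dt^2 = (t^2*e^(4*t) - 9*t^2 - 2*t*e^(4*t) - 6*t + 2*e^(4*t) - 2)*e^(-3*t)/(4*t^3)
d^3M/dt^3 = (t^3*e^(4*t) + 27*t^3 - 3*t^2*e^(4*t) + 27*t^2 + 6*t*e^(4*t) + 18*t - 6*e^(4*t) + 6)*e^(-3*t)/(4*t^4)
d^4M/dt^4 = (t^4*e^(4*t) - 81*t^4 - 4*t^3*e^(4*t) - 108*t^3 + 12*t^2*e^(4*t) - 108*t^2 - 24*t*e^(4*t) - 72*t + 24*e^(4*t) - 24)*e^(-3*t)/(4*t^5)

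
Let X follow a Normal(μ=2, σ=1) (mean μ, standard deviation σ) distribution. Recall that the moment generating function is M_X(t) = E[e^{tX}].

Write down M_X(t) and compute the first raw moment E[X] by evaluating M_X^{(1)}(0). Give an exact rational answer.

M_X(t) = e^(t^2/2 + 2*t)
M^(1)(t) = t*e^(2*t)*e^(t^2/2) + 2*e^(2*t)*e^(t^2/2)

E[X] = M^(1)(0) = 2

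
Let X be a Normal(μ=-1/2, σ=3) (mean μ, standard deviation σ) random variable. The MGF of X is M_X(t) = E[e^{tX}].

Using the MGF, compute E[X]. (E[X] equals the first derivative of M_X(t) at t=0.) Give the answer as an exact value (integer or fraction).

M_X(t) = e^(9*t^2/2 - t/2)
dM/dt = 9*t*e^(-t/2)*e^(9*t^2/2) - e^(-t/2)*e^(9*t^2/2)/2

E[X] = dM/dt |_{t=0} = -1/2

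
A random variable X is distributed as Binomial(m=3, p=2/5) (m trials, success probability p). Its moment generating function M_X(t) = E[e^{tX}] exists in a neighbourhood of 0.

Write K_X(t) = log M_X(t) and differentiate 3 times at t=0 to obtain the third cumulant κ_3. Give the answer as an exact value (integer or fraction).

M_X(t) = (2*e^(t)/5 + 3/5)^3
K_X(t) = log M_X(t) = 3*log(2*e^(t)/5 + 3/5)
D^3[K](t) = (-36*e^(2*t) + 54*e^(t))/(8*e^(3*t) + 36*e^(2*t) + 54*e^(t) + 27)

κ_3 = D^3[K](0) = 18/125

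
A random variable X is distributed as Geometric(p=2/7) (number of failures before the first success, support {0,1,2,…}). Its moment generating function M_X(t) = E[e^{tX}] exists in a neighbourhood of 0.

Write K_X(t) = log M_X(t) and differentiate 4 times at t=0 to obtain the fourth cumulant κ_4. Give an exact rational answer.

M_X(t) = 2/(7*(1 - 5*e^(t)/7))
K_X(t) = log M_X(t) = -log(1 - 5*e^(t)/7) - log(7) + log(2)
D^4[K](t) = (875*e^(3*t) + 4900*e^(2*t) + 1715*e^(t))/(625*e^(4*t) - 3500*e^(3*t) + 7350*e^(2*t) - 6860*e^(t) + 2401)

κ_4 = D^4[K](0) = 3745/8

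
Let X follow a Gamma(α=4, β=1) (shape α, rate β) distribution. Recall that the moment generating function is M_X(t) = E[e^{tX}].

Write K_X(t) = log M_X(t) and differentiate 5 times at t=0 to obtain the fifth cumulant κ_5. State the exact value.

M_X(t) = (1 - t)^(-4)
K_X(t) = log M_X(t) = -4*log(1 - t)
K′(t) = -4/(t - 1)
K′′(t) = 4/(t^2 - 2*t + 1)
K′′′(t) = -8/(t^3 - 3*t^2 + 3*t - 1)
K′′′′(t) = 24/(t^4 - 4*t^3 + 6*t^2 - 4*t + 1)
K′′′′′(t) = -96/(t^5 - 5*t^4 + 10*t^3 - 10*t^2 + 5*t - 1)

κ_5 = K′′′′′(0) = 96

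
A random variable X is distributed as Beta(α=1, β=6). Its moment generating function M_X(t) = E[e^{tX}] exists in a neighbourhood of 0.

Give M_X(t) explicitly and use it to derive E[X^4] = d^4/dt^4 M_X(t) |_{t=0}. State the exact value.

M_X(t) = ₁F₁(1; 7; t)
dM/dt = ₁F₁(2; 8; t)/7
d^2M/dt^2 = ₁F₁(3; 9; t)/28
d^3M/dt^3 = ₁F₁(4; 10; t)/84
d^4M/dt^4 = ₁F₁(5; 11; t)/210

E[X^4] = d^4M/dt^4 |_{t=0} = 1/210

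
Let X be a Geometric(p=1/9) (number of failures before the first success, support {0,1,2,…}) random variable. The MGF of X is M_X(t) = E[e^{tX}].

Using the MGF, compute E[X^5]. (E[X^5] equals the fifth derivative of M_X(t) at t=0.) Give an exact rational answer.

E[X^5] = D^5[M](0) = 4993928

M_X(t) = 1/(9*(1 - 8*e^(t)/9))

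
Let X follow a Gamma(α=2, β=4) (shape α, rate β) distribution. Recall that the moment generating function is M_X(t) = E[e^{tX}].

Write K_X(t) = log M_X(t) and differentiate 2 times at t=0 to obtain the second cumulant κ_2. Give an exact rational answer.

κ_2 = K′′(0) = 1/8

M_X(t) = 16/(4 - t)^2
K_X(t) = log M_X(t) = -2*log(4 - t) + 4*log(2)
K′(t) = -2/(t - 4)
K′′(t) = 2/(t^2 - 8*t + 16)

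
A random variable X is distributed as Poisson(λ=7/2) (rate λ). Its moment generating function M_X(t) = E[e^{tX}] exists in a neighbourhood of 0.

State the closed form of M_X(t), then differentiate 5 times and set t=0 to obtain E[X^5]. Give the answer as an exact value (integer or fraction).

M_X(t) = e^(7*e^(t)/2 - 7/2)
dM/dt = 7*e^(-7/2)*e^(t)*e^(7*e^(t)/2)/2
d^2M/dt^2 = (49*e^(2*t)*e^(7*e^(t)/2) + 14*e^(t)*e^(7*e^(t)/2))*e^(-7/2)/4
d^3M/dt^3 = (343*e^(3*t)*e^(7*e^(t)/2) + 294*e^(2*t)*e^(7*e^(t)/2) + 28*e^(t)*e^(7*e^(t)/2))*e^(-7/2)/8
d^4M/dt^4 = (2401*e^(4*t)*e^(7*e^(t)/2) + 4116*e^(3*t)*e^(7*e^(t)/2) + 1372*e^(2*t)*e^(7*e^(t)/2) + 56*e^(t)*e^(7*e^(t)/2))*e^(-7/2)/16
d^5M/dt^5 = (16807*e^(5*t)*e^(7*e^(t)/2) + 48020*e^(4*t)*e^(7*e^(t)/2) + 34300*e^(3*t)*e^(7*e^(t)/2) + 5880*e^(2*t)*e^(7*e^(t)/2) + 112*e^(t)*e^(7*e^(t)/2))*e^(-7/2)/32

E[X^5] = d^5M/dt^5 |_{t=0} = 105119/32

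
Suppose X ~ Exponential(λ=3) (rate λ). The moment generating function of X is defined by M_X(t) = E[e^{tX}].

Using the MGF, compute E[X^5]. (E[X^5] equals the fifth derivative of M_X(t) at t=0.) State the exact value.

M_X(t) = 3/(3 - t)
M′(t) = 3/(t^2 - 6*t + 9)
M′′(t) = -6/(t^3 - 9*t^2 + 27*t - 27)
M′′′(t) = 18/(t^4 - 12*t^3 + 54*t^2 - 108*t + 81)
M′′′′(t) = -72/(t^5 - 15*t^4 + 90*t^3 - 270*t^2 + 405*t - 243)
M′′′′′(t) = 360/(t^6 - 18*t^5 + 135*t^4 - 540*t^3 + 1215*t^2 - 1458*t + 729)

E[X^5] = M′′′′′(0) = 40/81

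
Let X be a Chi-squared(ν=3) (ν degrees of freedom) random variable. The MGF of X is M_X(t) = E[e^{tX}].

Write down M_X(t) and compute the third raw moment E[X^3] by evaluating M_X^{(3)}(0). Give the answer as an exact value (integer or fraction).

M_X(t) = (1 - 2*t)^(-3/2)
D^3[M](t) = 105/(16*t^4*√(1 - 2*t) - 32*t^3*√(1 - 2*t) + 24*t^2*√(1 - 2*t) - 8*t*√(1 - 2*t) + √(1 - 2*t))

E[X^3] = D^3[M](0) = 105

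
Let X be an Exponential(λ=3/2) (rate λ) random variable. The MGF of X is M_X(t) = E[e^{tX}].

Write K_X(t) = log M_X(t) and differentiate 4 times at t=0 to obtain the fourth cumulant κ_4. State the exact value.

κ_4 = K^(4)(0) = 32/27

M_X(t) = 3/(2*(3/2 - t))
K_X(t) = log M_X(t) = -log(3/2 - t) - log(2) + log(3)
K^(4)(t) = 96/(16*t^4 - 96*t^3 + 216*t^2 - 216*t + 81)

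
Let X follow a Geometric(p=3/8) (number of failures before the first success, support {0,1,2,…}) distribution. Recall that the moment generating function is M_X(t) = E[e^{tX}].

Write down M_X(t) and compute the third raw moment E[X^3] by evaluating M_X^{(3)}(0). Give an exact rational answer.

M_X(t) = 3/(8*(1 - 5*e^(t)/8))
dM/dt = 15*e^(t)/(25*e^(2*t) - 80*e^(t) + 64)
d^2M/dt^2 = (-75*e^(2*t) - 120*e^(t))/(125*e^(3*t) - 600*e^(2*t) + 960*e^(t) - 512)
d^3M/dt^3 = (375*e^(3*t) + 2400*e^(2*t) + 960*e^(t))/(625*e^(4*t) - 4000*e^(3*t) + 9600*e^(2*t) - 10240*e^(t) + 4096)

E[X^3] = d^3M/dt^3 |_{t=0} = 415/9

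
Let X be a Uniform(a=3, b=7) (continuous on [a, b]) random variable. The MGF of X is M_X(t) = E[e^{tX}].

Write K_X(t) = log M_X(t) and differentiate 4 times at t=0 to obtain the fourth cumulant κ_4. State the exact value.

κ_4 = K′′′′(0) = -32/15

M_X(t) = (e^(7*t) - e^(3*t))/(4*t)
K_X(t) = log M_X(t) = -log(t) + log(e^(7*t) - e^(3*t)) - 2*log(2)
K′(t) = (7*t*e^(4*t) - 3*t - e^(4*t) + 1)/(t*e^(4*t) - t)
K′′(t) = (-16*t^2*e^(4*t) + e^(8*t) - 2*e^(4*t) + 1)/(t^2*e^(8*t) - 2*t^2*e^(4*t) + t^2)
K′′′(t) = (64*t^3*e^(8*t) + 64*t^3*e^(4*t) - 2*e^(12*t) + 6*e^(8*t) - 6*e^(4*t) + 2)/(t^3*e^(12*t) - 3*t^3*e^(8*t) + 3*t^3*e^(4*t) - t^3)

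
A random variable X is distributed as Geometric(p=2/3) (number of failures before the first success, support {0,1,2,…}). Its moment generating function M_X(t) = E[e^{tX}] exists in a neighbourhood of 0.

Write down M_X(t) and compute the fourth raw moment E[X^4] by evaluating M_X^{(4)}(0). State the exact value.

M_X(t) = 2/(3*(1 - e^(t)/3))
D^4[M](t) = (-2*e^(4*t) - 66*e^(3*t) - 198*e^(2*t) - 54*e^(t))/(e^(5*t) - 15*e^(4*t) + 90*e^(3*t) - 270*e^(2*t) + 405*e^(t) - 243)

E[X^4] = D^4[M](0) = 10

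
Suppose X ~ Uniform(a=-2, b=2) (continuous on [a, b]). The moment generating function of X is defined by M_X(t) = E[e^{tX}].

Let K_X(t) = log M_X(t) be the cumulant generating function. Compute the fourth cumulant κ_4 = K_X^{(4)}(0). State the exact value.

M_X(t) = (e^(2*t) - e^(-2*t))/(4*t)
K_X(t) = log M_X(t) = -log(t) + log(e^(2*t) - e^(-2*t)) - 2*log(2)
dK/dt = (2*t*e^(4*t) + 2*t - e^(4*t) + 1)/(t*e^(4*t) - t)
d^2K/dt^2 = (-16*t^2*e^(4*t) + e^(8*t) - 2*e^(4*t) + 1)/(t^2*e^(8*t) - 2*t^2*e^(4*t) + t^2)
d^3K/dt^3 = (64*t^3*e^(8*t) + 64*t^3*e^(4*t) - 2*e^(12*t) + 6*e^(8*t) - 6*e^(4*t) + 2)/(t^3*e^(12*t) - 3*t^3*e^(8*t) + 3*t^3*e^(4*t) - t^3)

κ_4 = d^4K/dt^4 |_{t=0} = -32/15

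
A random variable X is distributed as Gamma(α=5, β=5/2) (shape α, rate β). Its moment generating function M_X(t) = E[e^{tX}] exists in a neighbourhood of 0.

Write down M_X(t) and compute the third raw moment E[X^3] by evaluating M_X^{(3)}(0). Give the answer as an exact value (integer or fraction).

E[X^3] = D^3[M](0) = 336/25

M_X(t) = 3125/(32*(5/2 - t)^5)
D^3[M](t) = 5250000/(256*t^8 - 5120*t^7 + 44800*t^6 - 224000*t^5 + 700000*t^4 - 1400000*t^3 + 1750000*t^2 - 1250000*t + 390625)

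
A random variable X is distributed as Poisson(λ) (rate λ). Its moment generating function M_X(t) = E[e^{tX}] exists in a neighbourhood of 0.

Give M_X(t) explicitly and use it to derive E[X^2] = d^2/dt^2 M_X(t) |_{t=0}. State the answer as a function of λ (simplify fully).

M_X(t) = e^(λ*(e^(t) - 1))
M^(2)(t) = (λ^2*e^(2*t)*e^(λ*e^(t)) + λ*e^(t)*e^(λ*e^(t)))*e^(-λ)

E[X^2] = M^(2)(0) = λ*(λ + 1)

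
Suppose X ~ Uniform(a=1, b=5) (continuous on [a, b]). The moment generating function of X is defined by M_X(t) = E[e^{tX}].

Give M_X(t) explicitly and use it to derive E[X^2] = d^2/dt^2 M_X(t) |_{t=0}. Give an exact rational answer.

E[X^2] = d^2M/dt^2 |_{t=0} = 31/3

M_X(t) = (e^(5*t) - e^(t))/(4*t)
dM/dt = (5*t*e^(5*t) - t*e^(t) - e^(5*t) + e^(t))/(4*t^2)
d^2M/dt^2 = (25*t^2*e^(5*t) - t^2*e^(t) - 10*t*e^(5*t) + 2*t*e^(t) + 2*e^(5*t) - 2*e^(t))/(4*t^3)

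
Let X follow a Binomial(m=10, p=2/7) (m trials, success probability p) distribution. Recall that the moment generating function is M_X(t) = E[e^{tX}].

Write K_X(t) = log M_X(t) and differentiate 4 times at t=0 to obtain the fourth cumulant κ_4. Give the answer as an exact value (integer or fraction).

κ_4 = K′′′′(0) = -1100/2401

M_X(t) = (2*e^(t)/7 + 5/7)^10
K_X(t) = log M_X(t) = 10*log(2*e^(t)/7 + 5/7)
K′(t) = 20*e^(t)/(2*e^(t) + 5)
K′′(t) = 100*e^(t)/(4*e^(2*t) + 20*e^(t) + 25)
K′′′(t) = (-200*e^(2*t) + 500*e^(t))/(8*e^(3*t) + 60*e^(2*t) + 150*e^(t) + 125)
K′′′′(t) = (400*e^(3*t) - 4000*e^(2*t) + 2500*e^(t))/(16*e^(4*t) + 160*e^(3*t) + 600*e^(2*t) + 1000*e^(t) + 625)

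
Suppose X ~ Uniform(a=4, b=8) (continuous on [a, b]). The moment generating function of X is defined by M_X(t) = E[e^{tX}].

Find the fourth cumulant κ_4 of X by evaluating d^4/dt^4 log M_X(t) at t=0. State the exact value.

M_X(t) = (e^(8*t) - e^(4*t))/(4*t)
K_X(t) = log M_X(t) = -log(t) + log(e^(8*t) - e^(4*t)) - 2*log(2)

κ_4 = D^4[K](0) = -32/15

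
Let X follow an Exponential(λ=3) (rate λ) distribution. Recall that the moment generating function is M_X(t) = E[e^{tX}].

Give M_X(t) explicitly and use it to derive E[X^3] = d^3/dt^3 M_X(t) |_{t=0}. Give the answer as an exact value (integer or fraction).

E[X^3] = M′′′(0) = 2/9

M_X(t) = 3/(3 - t)
M′(t) = 3/(t^2 - 6*t + 9)
M′′(t) = -6/(t^3 - 9*t^2 + 27*t - 27)
M′′′(t) = 18/(t^4 - 12*t^3 + 54*t^2 - 108*t + 81)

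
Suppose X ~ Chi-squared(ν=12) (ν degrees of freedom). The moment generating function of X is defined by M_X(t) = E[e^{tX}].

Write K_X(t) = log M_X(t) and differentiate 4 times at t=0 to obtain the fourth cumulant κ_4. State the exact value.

κ_4 = K′′′′(0) = 576

M_X(t) = (1 - 2*t)^(-6)
K_X(t) = log M_X(t) = -6*log(1 - 2*t)
K′(t) = -12/(2*t - 1)
K′′(t) = 24/(4*t^2 - 4*t + 1)
K′′′(t) = -96/(8*t^3 - 12*t^2 + 6*t - 1)
K′′′′(t) = 576/(16*t^4 - 32*t^3 + 24*t^2 - 8*t + 1)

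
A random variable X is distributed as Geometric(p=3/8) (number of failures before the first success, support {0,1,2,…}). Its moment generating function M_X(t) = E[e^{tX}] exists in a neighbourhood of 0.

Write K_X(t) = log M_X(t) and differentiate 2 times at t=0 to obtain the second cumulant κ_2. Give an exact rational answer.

M_X(t) = 3/(8*(1 - 5*e^(t)/8))
K_X(t) = log M_X(t) = -log(1 - 5*e^(t)/8) - 3*log(2) + log(3)
dK/dt = -5*e^(t)/(5*e^(t) - 8)
d^2K/dt^2 = 40*e^(t)/(25*e^(2*t) - 80*e^(t) + 64)

κ_2 = d^2K/dt^2 |_{t=0} = 40/9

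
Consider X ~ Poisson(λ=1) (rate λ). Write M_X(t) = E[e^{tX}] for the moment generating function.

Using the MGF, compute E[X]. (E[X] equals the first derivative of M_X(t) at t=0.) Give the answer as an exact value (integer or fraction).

E[X] = dM/dt |_{t=0} = 1

M_X(t) = e^(e^(t) - 1)
dM/dt = e^(-1)*e^(t)*e^(e^(t))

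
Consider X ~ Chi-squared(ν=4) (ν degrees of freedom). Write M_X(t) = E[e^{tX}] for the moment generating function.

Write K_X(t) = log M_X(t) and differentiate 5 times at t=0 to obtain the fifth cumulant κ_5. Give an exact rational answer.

κ_5 = K^(5)(0) = 1536

M_X(t) = (1 - 2*t)^(-2)
K_X(t) = log M_X(t) = -2*log(1 - 2*t)
K^(5)(t) = -1536/(32*t^5 - 80*t^4 + 80*t^3 - 40*t^2 + 10*t - 1)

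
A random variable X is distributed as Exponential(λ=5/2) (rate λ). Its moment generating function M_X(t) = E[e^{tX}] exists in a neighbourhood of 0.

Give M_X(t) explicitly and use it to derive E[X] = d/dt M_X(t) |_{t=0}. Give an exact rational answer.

E[X] = dM/dt |_{t=0} = 2/5

M_X(t) = 5/(2*(5/2 - t))
dM/dt = 10/(4*t^2 - 20*t + 25)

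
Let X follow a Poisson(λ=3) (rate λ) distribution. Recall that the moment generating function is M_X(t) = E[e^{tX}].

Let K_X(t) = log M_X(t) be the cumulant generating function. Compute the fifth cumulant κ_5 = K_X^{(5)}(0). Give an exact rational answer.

κ_5 = D^5[K](0) = 3

M_X(t) = e^(3*e^(t) - 3)
K_X(t) = log M_X(t) = 3*e^(t) - 3
D^5[K](t) = 3*e^(t)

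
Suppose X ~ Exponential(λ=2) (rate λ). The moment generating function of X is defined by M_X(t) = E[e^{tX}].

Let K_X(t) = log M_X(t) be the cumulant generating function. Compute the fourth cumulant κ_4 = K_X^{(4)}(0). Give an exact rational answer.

M_X(t) = 2/(2 - t)
K_X(t) = log M_X(t) = -log(2 - t) + log(2)
D^4[K](t) = 6/(t^4 - 8*t^3 + 24*t^2 - 32*t + 16)

κ_4 = D^4[K](0) = 3/8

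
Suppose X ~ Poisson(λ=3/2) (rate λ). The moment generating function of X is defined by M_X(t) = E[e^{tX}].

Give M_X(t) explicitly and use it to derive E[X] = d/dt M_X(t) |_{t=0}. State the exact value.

E[X] = M^(1)(0) = 3/2

M_X(t) = e^(3*e^(t)/2 - 3/2)
M^(1)(t) = 3*e^(-3/2)*e^(t)*e^(3*e^(t)/2)/2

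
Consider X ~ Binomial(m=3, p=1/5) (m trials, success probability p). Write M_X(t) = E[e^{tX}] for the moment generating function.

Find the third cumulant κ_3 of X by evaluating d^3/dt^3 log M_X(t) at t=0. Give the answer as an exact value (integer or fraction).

κ_3 = K^(3)(0) = 36/125

M_X(t) = (e^(t)/5 + 4/5)^3
K_X(t) = log M_X(t) = 3*log(e^(t)/5 + 4/5)
K^(3)(t) = (-12*e^(2*t) + 48*e^(t))/(e^(3*t) + 12*e^(2*t) + 48*e^(t) + 64)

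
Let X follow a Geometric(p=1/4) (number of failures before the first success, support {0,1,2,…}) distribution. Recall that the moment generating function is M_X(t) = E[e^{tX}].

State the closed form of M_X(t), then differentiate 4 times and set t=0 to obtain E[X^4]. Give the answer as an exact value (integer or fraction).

E[X^4] = M^(4)(0) = 3045

M_X(t) = 1/(4*(1 - 3*e^(t)/4))
M^(4)(t) = (-81*e^(4*t) - 1188*e^(3*t) - 1584*e^(2*t) - 192*e^(t))/(243*e^(5*t) - 1620*e^(4*t) + 4320*e^(3*t) - 5760*e^(2*t) + 3840*e^(t) - 1024)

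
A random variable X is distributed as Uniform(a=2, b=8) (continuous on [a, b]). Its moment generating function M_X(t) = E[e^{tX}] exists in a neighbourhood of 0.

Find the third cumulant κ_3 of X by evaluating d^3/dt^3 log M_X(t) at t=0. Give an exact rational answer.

M_X(t) = (e^(8*t) - e^(2*t))/(6*t)
K_X(t) = log M_X(t) = -log(t) + log(e^(8*t) - e^(2*t)) - log(6)
D^3[K](t) = (216*t^3*e^(12*t) + 216*t^3*e^(6*t) - 2*e^(18*t) + 6*e^(12*t) - 6*e^(6*t) + 2)/(t^3*e^(18*t) - 3*t^3*e^(12*t) + 3*t^3*e^(6*t) - t^3)

κ_3 = D^3[K](0) = 0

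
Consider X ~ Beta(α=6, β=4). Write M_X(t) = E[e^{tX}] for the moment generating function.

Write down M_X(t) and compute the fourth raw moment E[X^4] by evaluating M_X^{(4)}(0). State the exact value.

M_X(t) = ₁F₁(6; 10; t)
M′(t) = 3*₁F₁(7; 11; t)/5
M′′(t) = 21*₁F₁(8; 12; t)/55
M′′′(t) = 14*₁F₁(9; 13; t)/55
M′′′′(t) = 126*₁F₁(10; 14; t)/715

E[X^4] = M′′′′(0) = 126/715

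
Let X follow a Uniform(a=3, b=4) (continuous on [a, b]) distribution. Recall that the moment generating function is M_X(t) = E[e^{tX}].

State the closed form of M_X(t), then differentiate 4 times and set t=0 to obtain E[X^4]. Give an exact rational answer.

M_X(t) = (e^(4*t) - e^(3*t))/t
dM/dt = (4*t*e^(4*t) - 3*t*e^(3*t) - e^(4*t) + e^(3*t))/t^2
d^2M/dt^2 = (16*t^2*e^(4*t) - 9*t^2*e^(3*t) - 8*t*e^(4*t) + 6*t*e^(3*t) + 2*e^(4*t) - 2*e^(3*t))/t^3
d^3M/dt^3 = (64*t^3*e^(4*t) - 27*t^3*e^(3*t) - 48*t^2*e^(4*t) + 27*t^2*e^(3*t) + 24*t*e^(4*t) - 18*t*e^(3*t) - 6*e^(4*t) + 6*e^(3*t))/t^4

E[X^4] = d^4M/dt^4 |_{t=0} = 781/5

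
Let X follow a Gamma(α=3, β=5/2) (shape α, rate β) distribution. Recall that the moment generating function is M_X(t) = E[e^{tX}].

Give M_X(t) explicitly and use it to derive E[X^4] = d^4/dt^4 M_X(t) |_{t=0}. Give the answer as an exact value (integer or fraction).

E[X^4] = M^(4)(0) = 1152/125

M_X(t) = 125/(8*(5/2 - t)^3)
M^(4)(t) = -720000/(128*t^7 - 2240*t^6 + 16800*t^5 - 70000*t^4 + 175000*t^3 - 262500*t^2 + 218750*t - 78125)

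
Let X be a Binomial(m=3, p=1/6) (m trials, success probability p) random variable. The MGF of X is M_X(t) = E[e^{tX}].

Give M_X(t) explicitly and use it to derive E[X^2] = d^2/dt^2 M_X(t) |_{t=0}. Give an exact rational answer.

E[X^2] = d^2M/dt^2 |_{t=0} = 2/3

M_X(t) = (e^(t)/6 + 5/6)^3
dM/dt = e^(3*t)/72 + 5*e^(2*t)/36 + 25*e^(t)/72
d^2M/dt^2 = e^(3*t)/24 + 5*e^(2*t)/18 + 25*e^(t)/72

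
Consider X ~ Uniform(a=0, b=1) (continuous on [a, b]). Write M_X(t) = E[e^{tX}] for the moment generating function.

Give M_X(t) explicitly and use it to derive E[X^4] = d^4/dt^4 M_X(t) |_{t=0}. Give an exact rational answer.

M_X(t) = (e^(t) - 1)/t
M^(4)(t) = (t^4*e^(t) - 4*t^3*e^(t) + 12*t^2*e^(t) - 24*t*e^(t) + 24*e^(t) - 24)/t^5

E[X^4] = M^(4)(0) = 1/5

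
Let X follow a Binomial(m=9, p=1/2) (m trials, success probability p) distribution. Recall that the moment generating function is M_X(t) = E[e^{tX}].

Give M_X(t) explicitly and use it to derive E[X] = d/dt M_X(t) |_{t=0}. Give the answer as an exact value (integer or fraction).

M_X(t) = (e^(t)/2 + 1/2)^9
M′(t) = 9*e^(9*t)/512 + 9*e^(8*t)/64 + 63*e^(7*t)/128 + 63*e^(6*t)/64 + 315*e^(5*t)/256 + 63*e^(4*t)/64 + 63*e^(3*t)/128 + 9*e^(2*t)/64 + 9*e^(t)/512

E[X] = M′(0) = 9/2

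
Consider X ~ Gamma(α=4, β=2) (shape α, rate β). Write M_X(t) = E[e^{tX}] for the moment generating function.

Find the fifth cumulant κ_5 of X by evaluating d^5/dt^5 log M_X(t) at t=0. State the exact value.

κ_5 = K′′′′′(0) = 3

M_X(t) = 16/(2 - t)^4
K_X(t) = log M_X(t) = -4*log(2 - t) + 4*log(2)
K′(t) = -4/(t - 2)
K′′(t) = 4/(t^2 - 4*t + 4)
K′′′(t) = -8/(t^3 - 6*t^2 + 12*t - 8)
K′′′′(t) = 24/(t^4 - 8*t^3 + 24*t^2 - 32*t + 16)
K′′′′′(t) = -96/(t^5 - 10*t^4 + 40*t^3 - 80*t^2 + 80*t - 32)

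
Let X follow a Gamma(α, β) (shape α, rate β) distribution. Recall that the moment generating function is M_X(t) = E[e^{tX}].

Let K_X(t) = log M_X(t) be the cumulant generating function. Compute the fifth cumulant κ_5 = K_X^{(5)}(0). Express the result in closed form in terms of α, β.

κ_5 = K′′′′′(0) = 24*α/β^5

M_X(t) = (β/(β - t))^α
K_X(t) = log M_X(t) = α*(log(β) - log(β - t))
K′(t) = -α/(-β + t)
K′′(t) = α/(β^2 - 2*β*t + t^2)
K′′′(t) = -2*α/(-β^3 + 3*β^2*t - 3*β*t^2 + t^3)
K′′′′(t) = 6*α/(β^4 - 4*β^3*t + 6*β^2*t^2 - 4*β*t^3 + t^4)
K′′′′′(t) = -24*α/(-β^5 + 5*β^4*t - 10*β^3*t^2 + 10*β^2*t^3 - 5*β*t^4 + t^5)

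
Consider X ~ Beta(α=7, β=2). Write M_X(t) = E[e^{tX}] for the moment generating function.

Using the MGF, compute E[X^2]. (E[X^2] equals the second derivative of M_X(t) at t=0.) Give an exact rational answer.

M_X(t) = ₁F₁(7; 9; t)
M′(t) = 7*₁F₁(8; 10; t)/9
M′′(t) = 28*₁F₁(9; 11; t)/45

E[X^2] = M′′(0) = 28/45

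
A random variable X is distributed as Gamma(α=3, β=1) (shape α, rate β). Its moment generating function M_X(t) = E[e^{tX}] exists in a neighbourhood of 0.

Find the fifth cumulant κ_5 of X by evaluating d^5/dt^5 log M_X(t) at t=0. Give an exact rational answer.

κ_5 = K′′′′′(0) = 72

M_X(t) = (1 - t)^(-3)
K_X(t) = log M_X(t) = -3*log(1 - t)
K′(t) = -3/(t - 1)
K′′(t) = 3/(t^2 - 2*t + 1)
K′′′(t) = -6/(t^3 - 3*t^2 + 3*t - 1)
K′′′′(t) = 18/(t^4 - 4*t^3 + 6*t^2 - 4*t + 1)
K′′′′′(t) = -72/(t^5 - 5*t^4 + 10*t^3 - 10*t^2 + 5*t - 1)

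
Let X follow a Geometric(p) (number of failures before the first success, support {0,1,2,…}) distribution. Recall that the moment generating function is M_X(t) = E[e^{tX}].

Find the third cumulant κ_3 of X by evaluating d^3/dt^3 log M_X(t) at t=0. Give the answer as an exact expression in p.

κ_3 = D^3[K](0) = (p^2 - 3*p + 2)/p^3

M_X(t) = p/(-(1 - p)*e^(t) + 1)
K_X(t) = log M_X(t) = log(p) - log(-(1 - p)*e^(t) + 1)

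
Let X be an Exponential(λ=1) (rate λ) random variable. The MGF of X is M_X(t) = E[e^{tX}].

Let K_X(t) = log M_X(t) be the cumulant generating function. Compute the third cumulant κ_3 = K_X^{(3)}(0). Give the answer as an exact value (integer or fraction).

κ_3 = d^3K/dt^3 |_{t=0} = 2

M_X(t) = 1/(1 - t)
K_X(t) = log M_X(t) = -log(1 - t)
dK/dt = -1/(t - 1)
d^2K/dt^2 = 1/(t^2 - 2*t + 1)
d^3K/dt^3 = -2/(t^3 - 3*t^2 + 3*t - 1)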